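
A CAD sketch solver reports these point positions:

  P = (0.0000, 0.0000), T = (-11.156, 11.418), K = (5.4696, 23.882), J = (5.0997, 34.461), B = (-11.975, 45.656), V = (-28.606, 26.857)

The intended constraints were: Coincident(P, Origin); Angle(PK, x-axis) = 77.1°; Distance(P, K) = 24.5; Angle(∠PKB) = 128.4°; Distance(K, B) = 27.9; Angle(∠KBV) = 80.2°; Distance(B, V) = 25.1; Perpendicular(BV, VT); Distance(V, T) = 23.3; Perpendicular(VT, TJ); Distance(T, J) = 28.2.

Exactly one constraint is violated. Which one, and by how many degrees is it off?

Perpendicular(VT, TJ) — off by 6.30°.

P = (0.00, 0.00) ✓; PK at 77.10° ✓; |PK| = 24.50 ✓; ∠PKB = 128.4° ✓; |KB| = 27.90 ✓; ∠KBV = 80.20° ✓; |BV| = 25.10 ✓; ∠(BV, VT) = 90.00° ✓; |VT| = 23.30 ✓; ∠(VT, TJ) = 96.30° ✗; |TJ| = 28.20 ✓.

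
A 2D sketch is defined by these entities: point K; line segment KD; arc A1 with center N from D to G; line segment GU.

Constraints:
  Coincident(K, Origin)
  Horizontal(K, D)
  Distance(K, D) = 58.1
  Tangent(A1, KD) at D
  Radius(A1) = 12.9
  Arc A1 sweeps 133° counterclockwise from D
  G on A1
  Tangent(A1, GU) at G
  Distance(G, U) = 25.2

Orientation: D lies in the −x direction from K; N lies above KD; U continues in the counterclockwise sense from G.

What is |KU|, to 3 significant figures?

77.1

K is at the origin; K and D share the same y with |KD| = 58.1 and D on the −x side, so D = (-58.1, 0.00). A1 meets KD tangentially, so ND is at right angles to KD, so N = D + (0, 12.9) = (-58.1, 12.9). On A1, D sits at bearing -90° from N; a 133° counterclockwise sweep puts G at bearing 43°, so G = N + 12.9·(cos 43°, sin 43°) = (-48.7, 21.7). Since A1 is tangent to GU there, NG ⟂ GU, so GU runs along (−sin 43°, cos 43°); with |GU| = 25.2, U = (-65.9, 40.1). Then |KU| = |U − K| = 77.1.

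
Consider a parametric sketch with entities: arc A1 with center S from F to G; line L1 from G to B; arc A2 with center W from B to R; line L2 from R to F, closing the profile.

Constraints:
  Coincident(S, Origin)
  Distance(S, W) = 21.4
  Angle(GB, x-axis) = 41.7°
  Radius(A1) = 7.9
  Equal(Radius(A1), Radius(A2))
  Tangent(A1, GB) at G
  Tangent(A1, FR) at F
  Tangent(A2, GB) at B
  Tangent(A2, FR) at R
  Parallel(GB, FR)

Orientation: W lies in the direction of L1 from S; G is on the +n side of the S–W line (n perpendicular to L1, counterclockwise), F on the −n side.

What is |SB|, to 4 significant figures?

22.81

The slot axis is L1's direction at 41.7°, so u = (cos 41.7°, sin 41.7°) = (0.7466, 0.6652) and n = (−sin 41.7°, cos 41.7°) = (-0.6652, 0.7466). S is at the origin and W lies 21.4 along u from S, so W = 21.4·u = (15.98, 14.24). Tangency of A1 to both parallel lines with radius 7.9 puts G and F at S ± 7.9·n: G = (-5.255, 5.898), F = (5.255, -5.898). Equal radii place B and R the same way about W: B = W + 7.9·n = (10.72, 20.13), R = W − 7.9·n = (21.23, 8.337). Then |SB| = |B − S| = 22.81.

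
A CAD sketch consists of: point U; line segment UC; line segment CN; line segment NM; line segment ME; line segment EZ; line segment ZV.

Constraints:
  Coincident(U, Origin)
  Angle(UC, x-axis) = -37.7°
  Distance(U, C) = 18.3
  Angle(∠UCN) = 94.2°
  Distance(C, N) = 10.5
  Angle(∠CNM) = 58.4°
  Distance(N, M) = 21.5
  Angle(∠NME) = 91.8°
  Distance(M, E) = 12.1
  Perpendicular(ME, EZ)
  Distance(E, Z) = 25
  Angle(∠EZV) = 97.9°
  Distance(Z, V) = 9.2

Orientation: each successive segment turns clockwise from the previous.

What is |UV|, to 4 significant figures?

26.61

ME ⟂ EZ, so EZ runs at -63.30°; with |EZ| = 25.0, Z = (21.67, -17.34). ∠EZV = 97.9° gives ZV at -145.4° from the x-axis; with |ZV| = 9.2, V = (14.10, -22.57). Then |UV| = |V − U| = 26.61.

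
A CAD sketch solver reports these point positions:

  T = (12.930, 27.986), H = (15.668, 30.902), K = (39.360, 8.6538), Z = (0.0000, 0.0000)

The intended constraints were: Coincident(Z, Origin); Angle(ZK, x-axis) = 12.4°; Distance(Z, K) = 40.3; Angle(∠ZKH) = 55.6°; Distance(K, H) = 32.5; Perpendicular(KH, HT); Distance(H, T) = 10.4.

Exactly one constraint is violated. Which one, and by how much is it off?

Distance(H, T) = 10.4 — off by 6.40.

Z = (0.00, 0.00) ✓; ZK at 12.40° ✓; |ZK| = 40.30 ✓; ∠ZKH = 55.60° ✓; |KH| = 32.50 ✓; ∠(KH, HT) = 90.00° ✓; |HT| = 4.000 ✗.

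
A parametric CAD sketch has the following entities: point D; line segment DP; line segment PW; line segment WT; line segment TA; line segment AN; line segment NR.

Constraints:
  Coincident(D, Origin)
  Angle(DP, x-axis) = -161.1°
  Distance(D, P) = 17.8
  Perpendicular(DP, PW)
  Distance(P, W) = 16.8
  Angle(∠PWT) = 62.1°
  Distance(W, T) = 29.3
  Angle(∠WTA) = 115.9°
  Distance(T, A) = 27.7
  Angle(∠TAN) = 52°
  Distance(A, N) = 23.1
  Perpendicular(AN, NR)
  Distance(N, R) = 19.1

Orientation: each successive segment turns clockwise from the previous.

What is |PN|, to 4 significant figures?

12.14

∠WTA = 115.9° gives TA at -73.10° from the x-axis; with |TA| = 27.7, A = (14.71, -20.96). ∠TAN = 52.0° gives AN at 158.9° from the x-axis; with |AN| = 23.1, N = (-6.842, -12.64). Then |PN| = |N − P| = 12.14.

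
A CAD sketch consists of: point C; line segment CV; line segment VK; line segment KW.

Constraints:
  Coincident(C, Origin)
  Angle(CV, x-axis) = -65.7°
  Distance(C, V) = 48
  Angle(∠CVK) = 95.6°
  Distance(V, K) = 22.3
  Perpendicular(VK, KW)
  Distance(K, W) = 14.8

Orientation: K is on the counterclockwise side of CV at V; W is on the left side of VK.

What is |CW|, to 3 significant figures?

42.6

C is at the origin; CV runs at -65.7° with length 48.0, so V = 48.0·(cos -65.7°, sin -65.7°) = (19.8, -43.7). ∠CVK = 95.6°, so VK runs at -65.7° + (180° − 95.6°) = 18.7° from the x-axis; with |VK| = 22.3, K = V + 22.3·(cos 18.7°, sin 18.7°) = (40.9, -36.6). VK is perpendicular to KW; with |KW| = 14.8 on the left of VK, W = K + 14.8·(-0.321, 0.947) = (36.1, -22.6). Then |CW| = |W − C| = 42.6.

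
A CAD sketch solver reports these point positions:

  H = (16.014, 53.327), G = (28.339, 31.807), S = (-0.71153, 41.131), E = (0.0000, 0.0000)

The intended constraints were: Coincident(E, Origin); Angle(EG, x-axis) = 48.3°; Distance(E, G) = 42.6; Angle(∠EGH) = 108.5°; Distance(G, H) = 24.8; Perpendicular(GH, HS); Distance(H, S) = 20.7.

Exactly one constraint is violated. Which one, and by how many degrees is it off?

Perpendicular(GH, HS) — off by 6.30°.

E = (0.00, 0.00) ✓; EG at 48.30° ✓; |EG| = 42.60 ✓; ∠EGH = 108.5° ✓; |GH| = 24.80 ✓; ∠(GH, HS) = 96.30° ✗; |HS| = 20.70 ✓.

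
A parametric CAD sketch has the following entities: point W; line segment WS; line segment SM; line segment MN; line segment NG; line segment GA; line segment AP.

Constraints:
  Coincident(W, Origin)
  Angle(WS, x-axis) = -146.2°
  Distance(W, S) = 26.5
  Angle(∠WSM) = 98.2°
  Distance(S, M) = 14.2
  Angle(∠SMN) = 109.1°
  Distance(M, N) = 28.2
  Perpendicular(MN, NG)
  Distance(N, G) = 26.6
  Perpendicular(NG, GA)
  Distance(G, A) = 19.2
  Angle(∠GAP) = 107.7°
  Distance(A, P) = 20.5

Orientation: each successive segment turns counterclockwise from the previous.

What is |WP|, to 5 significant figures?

24.549

W is at the origin; WS runs at -146.2° with length 26.5, so S = (-22.021, -14.742). ∠WSM = 98.2° gives SM at -64.400° from the x-axis; with |SM| = 14.2, M = (-15.885, -27.548). ∠SMN = 109.1° gives MN at 6.5000° from the x-axis; with |MN| = 28.2, N = (12.133, -24.356). MN ⟂ NG, so NG runs at 96.500°; with |NG| = 26.6, G = (9.1221, 2.0735). The perpendicularity gives GA at right angles to NG, so GA runs at -173.50°; with |GA| = 19.2, A = (-9.9545, -0.10002). ∠GAP = 107.7° gives AP at -101.20° from the x-axis; with |AP| = 20.5, P = (-13.936, -20.210). Then |WP| = |P − W| = 24.549.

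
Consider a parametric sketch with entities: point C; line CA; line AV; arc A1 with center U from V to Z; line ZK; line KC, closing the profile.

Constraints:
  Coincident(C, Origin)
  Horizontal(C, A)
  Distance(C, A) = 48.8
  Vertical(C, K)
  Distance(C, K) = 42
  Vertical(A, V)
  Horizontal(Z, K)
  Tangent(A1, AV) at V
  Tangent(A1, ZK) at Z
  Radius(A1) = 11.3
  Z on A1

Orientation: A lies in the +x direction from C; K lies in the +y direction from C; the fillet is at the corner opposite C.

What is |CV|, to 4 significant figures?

57.65

The virtual corner opposite C is at (48.80, 42.00). Since A1 is tangent to AV there, UV ⟂ AV and the tangent condition forces UZ to be normal to ZK, with radius 11.3, so the center U sits 11.3 in from both sides at U = (37.50, 30.70). That places the tangent points at V = (48.80, 30.70) on AV and Z = (37.50, 42.00) on ZK. Then |CV| = |V − C| = 57.65.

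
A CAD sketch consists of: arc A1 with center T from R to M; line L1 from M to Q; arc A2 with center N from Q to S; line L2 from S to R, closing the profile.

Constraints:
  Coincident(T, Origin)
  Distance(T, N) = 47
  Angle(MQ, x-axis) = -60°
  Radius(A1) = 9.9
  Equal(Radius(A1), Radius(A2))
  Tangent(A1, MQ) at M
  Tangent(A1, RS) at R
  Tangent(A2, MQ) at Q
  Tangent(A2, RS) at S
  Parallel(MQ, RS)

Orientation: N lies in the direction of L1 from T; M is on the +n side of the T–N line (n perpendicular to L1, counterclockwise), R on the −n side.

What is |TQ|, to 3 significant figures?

48.0

The slot axis is L1's direction at -60.0°, so u = (cos -60.0°, sin -60.0°) = (0.500, -0.866) and n = (−sin -60.0°, cos -60.0°) = (0.866, 0.500). T is at the origin and N lies 47.0 along u from T, so N = 47.0·u = (23.5, -40.7). Tangency of A1 to both parallel lines with radius 9.9 puts M and R at T ± 9.9·n: M = (8.57, 4.95), R = (-8.57, -4.95). Equal radii place Q and S the same way about N: Q = N + 9.9·n = (32.1, -35.8), S = N − 9.9·n = (14.9, -45.7). Then |TQ| = |Q − T| = 48.0.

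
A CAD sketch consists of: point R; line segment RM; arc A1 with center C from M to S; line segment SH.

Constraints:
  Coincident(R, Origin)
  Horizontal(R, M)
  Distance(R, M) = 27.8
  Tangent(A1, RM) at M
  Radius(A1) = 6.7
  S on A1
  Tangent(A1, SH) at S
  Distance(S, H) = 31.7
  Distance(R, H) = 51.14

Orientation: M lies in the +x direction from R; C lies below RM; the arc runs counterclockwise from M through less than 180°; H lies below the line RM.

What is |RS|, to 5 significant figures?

23.486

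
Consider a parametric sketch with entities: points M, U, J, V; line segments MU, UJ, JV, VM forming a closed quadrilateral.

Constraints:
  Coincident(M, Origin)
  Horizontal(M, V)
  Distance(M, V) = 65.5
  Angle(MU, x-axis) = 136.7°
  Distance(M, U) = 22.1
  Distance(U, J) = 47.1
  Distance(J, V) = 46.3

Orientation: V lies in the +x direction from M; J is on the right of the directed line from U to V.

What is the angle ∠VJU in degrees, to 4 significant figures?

125.4°

M is at the origin; MV is horizontal with |MV| = 65.5 and V in +x, so V = (65.5, 0). MU runs at 136.7° with |MU| = 22.1, so U = (-16.08, 15.16). J is determined by |UJ| = 47.1 and |JV| = 46.3 together: it lies at the intersection of circle(U, 47.1) and circle(V, 46.3). With |UV| = 82.98, the foot of the radical line on UV is 41.94 from U and the perpendicular offset is √(47.1² − 41.94²) = 21.43. Taking the right-of-UV solution: J = (21.24, -13.58).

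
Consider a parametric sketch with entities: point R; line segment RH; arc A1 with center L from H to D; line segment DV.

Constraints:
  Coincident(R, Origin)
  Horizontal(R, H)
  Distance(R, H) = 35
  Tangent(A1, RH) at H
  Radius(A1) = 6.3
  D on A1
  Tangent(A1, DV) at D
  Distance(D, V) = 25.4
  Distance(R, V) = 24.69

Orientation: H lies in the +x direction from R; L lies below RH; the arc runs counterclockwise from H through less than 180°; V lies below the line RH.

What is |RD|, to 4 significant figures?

30.41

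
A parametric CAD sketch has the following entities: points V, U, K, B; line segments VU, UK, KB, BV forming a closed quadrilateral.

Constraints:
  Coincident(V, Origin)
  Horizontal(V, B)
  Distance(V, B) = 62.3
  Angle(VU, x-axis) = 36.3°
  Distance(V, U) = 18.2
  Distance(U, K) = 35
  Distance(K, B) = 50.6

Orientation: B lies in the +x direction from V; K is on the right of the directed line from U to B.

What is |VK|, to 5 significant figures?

29.949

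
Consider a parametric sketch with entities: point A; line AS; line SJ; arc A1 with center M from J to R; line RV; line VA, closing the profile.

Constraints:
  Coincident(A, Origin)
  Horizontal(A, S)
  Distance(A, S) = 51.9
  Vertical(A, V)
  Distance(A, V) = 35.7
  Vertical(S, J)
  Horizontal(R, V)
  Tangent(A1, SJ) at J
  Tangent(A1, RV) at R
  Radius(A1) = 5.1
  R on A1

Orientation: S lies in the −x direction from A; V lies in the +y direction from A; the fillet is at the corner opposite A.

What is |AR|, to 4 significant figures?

58.86

The virtual corner opposite A is at (-51.90, 35.70). A1 meets SJ tangentially, so MJ is at right angles to SJ and the tangent condition forces MR to be normal to RV, with radius 5.1, so the center M sits 5.1 in from both sides at M = (-46.80, 30.60). That places the tangent points at J = (-51.90, 30.60) on SJ and R = (-46.80, 35.70) on RV. Then |AR| = |R − A| = 58.86.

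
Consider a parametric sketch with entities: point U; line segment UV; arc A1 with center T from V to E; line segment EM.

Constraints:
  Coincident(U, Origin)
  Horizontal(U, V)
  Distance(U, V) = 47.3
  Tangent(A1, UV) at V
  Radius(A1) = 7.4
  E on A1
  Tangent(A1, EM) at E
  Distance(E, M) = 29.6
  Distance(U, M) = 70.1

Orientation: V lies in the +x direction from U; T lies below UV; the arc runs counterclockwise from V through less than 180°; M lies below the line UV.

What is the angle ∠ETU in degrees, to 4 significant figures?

49.40°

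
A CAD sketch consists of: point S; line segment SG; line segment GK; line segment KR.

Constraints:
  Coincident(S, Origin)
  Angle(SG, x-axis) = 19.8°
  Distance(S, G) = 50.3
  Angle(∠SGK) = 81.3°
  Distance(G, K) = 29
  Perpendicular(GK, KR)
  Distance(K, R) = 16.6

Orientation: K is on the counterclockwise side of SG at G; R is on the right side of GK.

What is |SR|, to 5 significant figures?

69.686

∠SGK = 81.3°, so GK runs at 19.8° + (180° − 81.3°) = 118.50° from the x-axis; with |GK| = 29.0, K = G + 29.0·(cos 118.50°, sin 118.50°) = (33.489, 42.524). GK ⟂ KR; with |KR| = 16.6 on the right of GK, R = K + 16.6·(0.87882, 0.47716) = (48.077, 50.445). Then |SR| = |R − S| = 69.686.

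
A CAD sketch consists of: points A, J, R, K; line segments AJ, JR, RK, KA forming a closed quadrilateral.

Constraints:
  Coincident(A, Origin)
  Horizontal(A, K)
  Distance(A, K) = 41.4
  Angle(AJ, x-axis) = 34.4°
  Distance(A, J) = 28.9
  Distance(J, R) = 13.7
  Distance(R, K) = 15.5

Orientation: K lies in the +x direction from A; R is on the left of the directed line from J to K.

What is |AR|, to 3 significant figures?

40.4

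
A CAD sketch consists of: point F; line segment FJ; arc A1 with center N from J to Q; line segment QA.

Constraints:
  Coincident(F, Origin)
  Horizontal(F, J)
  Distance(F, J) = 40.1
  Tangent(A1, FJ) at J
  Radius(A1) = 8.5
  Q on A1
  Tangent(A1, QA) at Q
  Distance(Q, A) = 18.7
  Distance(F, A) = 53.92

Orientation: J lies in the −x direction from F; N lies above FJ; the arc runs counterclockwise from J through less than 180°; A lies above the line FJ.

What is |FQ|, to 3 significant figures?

36.5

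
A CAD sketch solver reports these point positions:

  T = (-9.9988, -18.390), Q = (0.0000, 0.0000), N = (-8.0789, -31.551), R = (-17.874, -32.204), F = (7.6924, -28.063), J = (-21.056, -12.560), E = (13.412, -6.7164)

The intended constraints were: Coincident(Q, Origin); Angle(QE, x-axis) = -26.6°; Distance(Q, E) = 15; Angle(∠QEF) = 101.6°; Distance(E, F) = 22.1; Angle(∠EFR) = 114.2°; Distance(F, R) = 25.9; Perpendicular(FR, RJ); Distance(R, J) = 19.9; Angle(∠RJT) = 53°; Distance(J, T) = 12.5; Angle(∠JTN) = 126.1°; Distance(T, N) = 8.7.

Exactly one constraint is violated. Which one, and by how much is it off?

Distance(T, N) = 8.7 — off by 4.60.

Q = (0.00, 0.00) ✓; QE at -26.60° ✓; |QE| = 15.00 ✓; ∠QEF = 101.6° ✓; |EF| = 22.10 ✓; ∠EFR = 114.2° ✓; |FR| = 25.90 ✓; ∠(FR, RJ) = 90.00° ✓; |RJ| = 19.90 ✓; ∠RJT = 53.00° ✓; |JT| = 12.50 ✓; ∠JTN = 126.1° ✓; |TN| = 13.30 ✗.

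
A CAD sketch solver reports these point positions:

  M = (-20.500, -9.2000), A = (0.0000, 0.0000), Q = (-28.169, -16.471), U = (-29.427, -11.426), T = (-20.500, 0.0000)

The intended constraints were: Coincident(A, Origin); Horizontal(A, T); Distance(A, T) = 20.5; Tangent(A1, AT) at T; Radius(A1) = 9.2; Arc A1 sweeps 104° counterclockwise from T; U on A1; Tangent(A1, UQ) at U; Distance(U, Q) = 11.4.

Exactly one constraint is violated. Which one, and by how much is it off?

Distance(U, Q) = 11.4 — off by 6.20.

A = (0.00, 0.00) ✓; A.y = 0.00, T.y = 0.00 ✓; |AT| = 20.50 ✓; ∠(MT, TA) = 90.00° ✓; |MT| = 9.200 ✓; bearing(M→U) − bearing(M→T) = 104.0° ✓; |MU| = 9.200 ✓; ∠(MU, UQ) = 90.00° ✓; |UQ| = 5.199 ✗.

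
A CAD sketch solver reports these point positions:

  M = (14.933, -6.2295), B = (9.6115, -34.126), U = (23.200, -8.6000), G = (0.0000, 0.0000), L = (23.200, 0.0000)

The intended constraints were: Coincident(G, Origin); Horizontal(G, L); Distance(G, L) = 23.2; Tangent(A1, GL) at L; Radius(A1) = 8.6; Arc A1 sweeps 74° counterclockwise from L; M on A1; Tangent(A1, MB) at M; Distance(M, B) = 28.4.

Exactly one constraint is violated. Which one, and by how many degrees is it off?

Tangent(A1, MB) at M — off by 5.20°.

G = (0.00, 0.00) ✓; G.y = 0.00, L.y = 0.00 ✓; |GL| = 23.20 ✓; ∠(UL, LG) = 90.00° ✓; |UL| = 8.600 ✓; bearing(U→M) − bearing(U→L) = 74.00° ✓; |UM| = 8.600 ✓; ∠(UM, MB) = 84.80° ✗; |MB| = 28.40 ✓.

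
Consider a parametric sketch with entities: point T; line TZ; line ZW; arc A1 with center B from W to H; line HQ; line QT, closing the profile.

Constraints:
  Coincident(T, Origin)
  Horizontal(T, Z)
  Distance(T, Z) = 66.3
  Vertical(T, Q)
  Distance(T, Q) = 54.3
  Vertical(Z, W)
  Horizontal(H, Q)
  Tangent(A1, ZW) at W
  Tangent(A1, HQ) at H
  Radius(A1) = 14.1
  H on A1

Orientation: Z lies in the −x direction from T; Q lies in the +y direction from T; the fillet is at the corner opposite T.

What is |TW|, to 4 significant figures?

77.54

The virtual corner opposite T is at (-66.30, 54.30). The tangent condition forces BW to be normal to ZW and since A1 is tangent to HQ there, BH ⟂ HQ, with radius 14.1, so the center B sits 14.1 in from both sides at B = (-52.20, 40.20). That places the tangent points at W = (-66.30, 40.20) on ZW and H = (-52.20, 54.30) on HQ. Then |TW| = |W − T| = 77.54.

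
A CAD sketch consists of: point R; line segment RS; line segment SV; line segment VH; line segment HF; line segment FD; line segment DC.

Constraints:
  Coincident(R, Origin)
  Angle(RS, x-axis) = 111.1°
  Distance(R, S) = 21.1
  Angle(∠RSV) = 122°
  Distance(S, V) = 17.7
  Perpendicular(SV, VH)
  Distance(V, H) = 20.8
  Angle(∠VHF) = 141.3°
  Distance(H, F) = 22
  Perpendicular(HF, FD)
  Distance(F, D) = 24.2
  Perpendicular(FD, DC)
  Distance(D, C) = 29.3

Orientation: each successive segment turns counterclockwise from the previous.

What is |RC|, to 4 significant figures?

23.09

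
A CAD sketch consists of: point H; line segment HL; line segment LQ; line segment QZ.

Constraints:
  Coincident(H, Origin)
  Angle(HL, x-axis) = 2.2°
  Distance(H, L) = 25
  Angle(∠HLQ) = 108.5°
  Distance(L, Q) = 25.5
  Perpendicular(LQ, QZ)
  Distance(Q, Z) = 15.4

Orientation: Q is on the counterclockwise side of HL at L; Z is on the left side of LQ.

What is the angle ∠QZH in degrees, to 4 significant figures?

104.0°

H is at the origin; HL runs at 2.2° with length 25.0, so L = 25.0·(cos 2.2°, sin 2.2°) = (24.98, 0.9597). ∠HLQ = 108.5°, so LQ runs at 2.2° + (180° − 108.5°) = 73.70° from the x-axis; with |LQ| = 25.5, Q = L + 25.5·(cos 73.70°, sin 73.70°) = (32.14, 25.43). LQ ⟂ QZ; with |QZ| = 15.4 on the left of LQ, Z = Q + 15.4·(-0.9598, 0.2807) = (17.36, 29.76). Then cos ∠QZH = ZQ·ZH / (|ZQ||ZH|), giving 104.0°.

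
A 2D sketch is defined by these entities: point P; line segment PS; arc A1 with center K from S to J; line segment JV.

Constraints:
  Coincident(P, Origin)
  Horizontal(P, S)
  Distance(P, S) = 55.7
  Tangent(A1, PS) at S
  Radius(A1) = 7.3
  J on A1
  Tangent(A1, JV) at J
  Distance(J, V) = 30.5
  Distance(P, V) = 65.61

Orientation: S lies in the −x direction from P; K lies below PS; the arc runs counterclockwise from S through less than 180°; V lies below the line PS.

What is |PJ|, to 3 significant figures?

63.4

Checks: |KJ| = 7.300 ✓; ∠(KJ, JV) = 90.00° ✓; |JV| = 30.50 ✓; |PV| = 65.61 ✓.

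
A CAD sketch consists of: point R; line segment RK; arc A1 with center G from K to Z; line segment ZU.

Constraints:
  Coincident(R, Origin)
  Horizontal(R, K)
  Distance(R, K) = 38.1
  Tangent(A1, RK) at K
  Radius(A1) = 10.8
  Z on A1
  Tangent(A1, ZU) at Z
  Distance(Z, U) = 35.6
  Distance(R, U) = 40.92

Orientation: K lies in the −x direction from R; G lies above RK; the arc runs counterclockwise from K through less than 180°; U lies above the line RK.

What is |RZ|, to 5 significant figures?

28.976

Checks: |GZ| = 10.80 ✓; ∠(GZ, ZU) = 90.00° ✓; |ZU| = 35.60 ✓; |RU| = 40.92 ✓.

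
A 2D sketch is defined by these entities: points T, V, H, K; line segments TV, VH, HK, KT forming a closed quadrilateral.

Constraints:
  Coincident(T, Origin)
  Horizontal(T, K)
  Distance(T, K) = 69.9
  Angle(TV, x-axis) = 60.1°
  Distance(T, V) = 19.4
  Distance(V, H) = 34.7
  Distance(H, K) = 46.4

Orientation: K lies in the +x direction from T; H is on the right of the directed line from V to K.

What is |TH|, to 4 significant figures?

29.22

Checks: T.y = 0.00, K.y = 0.00 ✓; |VH| = 34.70 ✓; |HK| = 46.40 ✓.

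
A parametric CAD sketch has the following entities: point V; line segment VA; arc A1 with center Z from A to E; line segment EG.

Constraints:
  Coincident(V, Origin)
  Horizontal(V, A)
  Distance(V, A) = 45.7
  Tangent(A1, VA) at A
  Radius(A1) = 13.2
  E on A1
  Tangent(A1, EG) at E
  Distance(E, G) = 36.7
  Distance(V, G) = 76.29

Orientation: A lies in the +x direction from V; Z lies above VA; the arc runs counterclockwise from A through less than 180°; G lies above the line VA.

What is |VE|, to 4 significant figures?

60.48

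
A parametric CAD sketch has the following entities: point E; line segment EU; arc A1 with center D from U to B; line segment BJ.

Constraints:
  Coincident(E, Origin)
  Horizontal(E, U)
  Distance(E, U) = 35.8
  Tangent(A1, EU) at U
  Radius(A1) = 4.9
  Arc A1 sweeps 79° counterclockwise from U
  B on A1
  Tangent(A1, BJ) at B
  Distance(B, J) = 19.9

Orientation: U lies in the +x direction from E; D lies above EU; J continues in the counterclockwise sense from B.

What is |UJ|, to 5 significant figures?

25.026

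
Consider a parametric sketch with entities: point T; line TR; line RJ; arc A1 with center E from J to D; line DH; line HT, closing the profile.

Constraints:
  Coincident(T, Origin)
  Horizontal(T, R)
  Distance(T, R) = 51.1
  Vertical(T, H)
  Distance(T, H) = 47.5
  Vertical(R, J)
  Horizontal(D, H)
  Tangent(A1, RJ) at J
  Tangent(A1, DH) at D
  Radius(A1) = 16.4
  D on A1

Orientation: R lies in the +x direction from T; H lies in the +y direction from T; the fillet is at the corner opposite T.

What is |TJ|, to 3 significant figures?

59.8

The virtual corner opposite T is at (51.1, 47.5). The tangent condition forces EJ to be normal to RJ and tangency of A1 to DH means the radius ED is perpendicular to DH, with radius 16.4, so the center E sits 16.4 in from both sides at E = (34.7, 31.1). That places the tangent points at J = (51.1, 31.1) on RJ and D = (34.7, 47.5) on DH. Then |TJ| = |J − T| = 59.8.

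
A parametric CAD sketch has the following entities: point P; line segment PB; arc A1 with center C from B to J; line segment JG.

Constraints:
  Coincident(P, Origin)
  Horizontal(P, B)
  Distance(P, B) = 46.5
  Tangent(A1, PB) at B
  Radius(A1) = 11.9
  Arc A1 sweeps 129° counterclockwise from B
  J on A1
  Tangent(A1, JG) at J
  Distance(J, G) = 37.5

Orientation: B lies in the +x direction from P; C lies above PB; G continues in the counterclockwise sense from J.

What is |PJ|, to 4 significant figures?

59.02

P is at the origin; PB is horizontal with |PB| = 46.5 and B on the +x side, so B = (46.50, 0.000). Tangency of A1 to PB means the radius CB is perpendicular to PB, so C = B + (0, 11.9) = (46.50, 11.90). On A1, B sits at bearing -90° from C; a 129° counterclockwise sweep puts J at bearing 39°, so J = C + 11.9·(cos 39°, sin 39°) = (55.75, 19.39). Then |PJ| = |J − P| = 59.02.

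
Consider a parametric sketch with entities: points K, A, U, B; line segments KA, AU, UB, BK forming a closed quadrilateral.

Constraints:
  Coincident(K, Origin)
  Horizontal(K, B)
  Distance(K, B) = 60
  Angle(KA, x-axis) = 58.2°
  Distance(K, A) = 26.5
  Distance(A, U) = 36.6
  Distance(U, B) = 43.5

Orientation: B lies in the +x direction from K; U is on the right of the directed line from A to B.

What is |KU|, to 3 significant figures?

23.2

Checks: |AU| = 36.60 ✓; |UB| = 43.50 ✓.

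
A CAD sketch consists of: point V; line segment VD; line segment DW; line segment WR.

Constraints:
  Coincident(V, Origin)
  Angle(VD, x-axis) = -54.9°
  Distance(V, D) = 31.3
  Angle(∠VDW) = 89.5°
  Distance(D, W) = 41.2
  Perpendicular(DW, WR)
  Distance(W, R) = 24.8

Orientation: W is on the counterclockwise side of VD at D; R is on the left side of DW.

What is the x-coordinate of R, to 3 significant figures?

37.1

V is at the origin; VD runs at -54.9° with length 31.3, so D = 31.3·(cos -54.9°, sin -54.9°) = (18.0, -25.6). ∠VDW = 89.5°, so DW runs at -54.9° + (180° − 89.5°) = 35.6° from the x-axis; with |DW| = 41.2, W = D + 41.2·(cos 35.6°, sin 35.6°) = (51.5, -1.62). The perpendicularity gives WR at right angles to DW; with |WR| = 24.8 on the left of DW, R = W + 24.8·(-0.582, 0.813) = (37.1, 18.5). So R.x = 37.1.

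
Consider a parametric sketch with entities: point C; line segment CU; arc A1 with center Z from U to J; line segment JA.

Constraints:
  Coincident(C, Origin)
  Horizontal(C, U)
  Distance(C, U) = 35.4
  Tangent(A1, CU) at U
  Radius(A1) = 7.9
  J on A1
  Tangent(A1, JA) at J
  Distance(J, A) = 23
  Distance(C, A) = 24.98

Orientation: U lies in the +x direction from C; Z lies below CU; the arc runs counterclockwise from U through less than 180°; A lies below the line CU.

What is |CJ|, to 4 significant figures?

29.51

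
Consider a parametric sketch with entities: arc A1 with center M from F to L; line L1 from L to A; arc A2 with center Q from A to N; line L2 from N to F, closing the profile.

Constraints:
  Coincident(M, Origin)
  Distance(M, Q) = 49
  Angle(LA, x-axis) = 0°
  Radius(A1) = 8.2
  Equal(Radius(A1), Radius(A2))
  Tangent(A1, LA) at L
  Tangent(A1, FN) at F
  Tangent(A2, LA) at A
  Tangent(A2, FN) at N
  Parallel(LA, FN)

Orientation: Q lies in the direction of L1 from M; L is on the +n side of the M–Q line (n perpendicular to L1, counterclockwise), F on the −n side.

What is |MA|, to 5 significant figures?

49.681

The slot axis is L1's direction at 0.0°, so u = (cos 0.0°, sin 0.0°) = (1.0000, 0.0000) and n = (−sin 0.0°, cos 0.0°) = (-0.0000, 1.0000). M is at the origin and Q lies 49.0 along u from M, so Q = 49.0·u = (49.000, 0.0000). Tangency of A1 to both parallel lines with radius 8.2 puts L and F at M ± 8.2·n: L = (-0.0000, 8.2000), F = (0.0000, -8.2000). Equal radii place A and N the same way about Q: A = Q + 8.2·n = (49.000, 8.2000), N = Q − 8.2·n = (49.000, -8.2000). Then |MA| = |A − M| = 49.681.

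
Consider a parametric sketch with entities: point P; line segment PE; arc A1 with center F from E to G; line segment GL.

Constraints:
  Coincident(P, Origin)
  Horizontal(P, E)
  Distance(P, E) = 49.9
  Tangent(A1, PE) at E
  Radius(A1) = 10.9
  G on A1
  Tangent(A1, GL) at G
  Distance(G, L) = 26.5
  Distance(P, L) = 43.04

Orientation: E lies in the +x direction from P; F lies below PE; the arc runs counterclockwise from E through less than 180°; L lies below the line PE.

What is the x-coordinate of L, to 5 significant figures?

29.663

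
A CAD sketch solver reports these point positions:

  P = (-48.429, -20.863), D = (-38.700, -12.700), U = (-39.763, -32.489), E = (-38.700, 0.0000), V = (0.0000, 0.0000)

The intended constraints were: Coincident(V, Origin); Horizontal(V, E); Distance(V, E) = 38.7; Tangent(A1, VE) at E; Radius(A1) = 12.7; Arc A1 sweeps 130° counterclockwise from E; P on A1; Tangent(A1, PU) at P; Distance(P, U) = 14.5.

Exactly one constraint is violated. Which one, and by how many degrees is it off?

Tangent(A1, PU) at P — off by 3.30°.

V = (0.00, 0.00) ✓; V.y = 0.00, E.y = 0.00 ✓; |VE| = 38.70 ✓; ∠(DE, EV) = 90.00° ✓; |DE| = 12.70 ✓; bearing(D→P) − bearing(D→E) = 130.0° ✓; |DP| = 12.70 ✓; ∠(DP, PU) = 93.30° ✗; |PU| = 14.50 ✓.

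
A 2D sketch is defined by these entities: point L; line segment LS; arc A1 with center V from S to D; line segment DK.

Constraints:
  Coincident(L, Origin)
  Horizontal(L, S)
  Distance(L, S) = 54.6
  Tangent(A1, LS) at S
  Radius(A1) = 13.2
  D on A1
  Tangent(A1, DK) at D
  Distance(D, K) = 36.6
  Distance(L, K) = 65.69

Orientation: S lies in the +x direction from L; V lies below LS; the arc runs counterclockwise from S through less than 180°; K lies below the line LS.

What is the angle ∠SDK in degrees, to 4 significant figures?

134.2°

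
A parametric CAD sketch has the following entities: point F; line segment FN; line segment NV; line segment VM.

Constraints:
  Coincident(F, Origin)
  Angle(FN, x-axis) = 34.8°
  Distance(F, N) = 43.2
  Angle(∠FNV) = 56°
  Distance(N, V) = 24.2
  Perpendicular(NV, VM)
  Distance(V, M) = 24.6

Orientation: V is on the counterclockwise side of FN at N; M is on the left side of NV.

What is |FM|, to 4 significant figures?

11.21

∠FNV = 56.0°, so NV runs at 34.8° + (180° − 56.0°) = 158.8° from the x-axis; with |NV| = 24.2, V = N + 24.2·(cos 158.8°, sin 158.8°) = (12.91, 33.41). The perpendicularity gives VM at right angles to NV; with |VM| = 24.6 on the left of NV, M = V + 24.6·(-0.3616, -0.9323) = (4.015, 10.47). Then |FM| = |M − F| = 11.21.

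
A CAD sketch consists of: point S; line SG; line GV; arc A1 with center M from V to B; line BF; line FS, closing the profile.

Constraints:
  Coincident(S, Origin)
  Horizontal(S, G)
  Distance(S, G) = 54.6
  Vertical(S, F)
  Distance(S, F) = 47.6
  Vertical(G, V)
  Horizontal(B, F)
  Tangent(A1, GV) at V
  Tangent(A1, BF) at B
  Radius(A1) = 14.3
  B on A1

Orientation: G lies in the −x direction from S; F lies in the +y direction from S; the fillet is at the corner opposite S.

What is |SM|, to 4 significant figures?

52.28

SF is vertical with |SF| = 47.6 and F on the +y side, so F = (0.000, 47.60). The virtual corner opposite S is at (-54.60, 47.60). The tangent condition forces MV to be normal to GV and tangency of A1 to BF means the radius MB is perpendicular to BF, with radius 14.3, so the center M sits 14.3 in from both sides at M = (-40.30, 33.30). Then |SM| = |M − S| = 52.28.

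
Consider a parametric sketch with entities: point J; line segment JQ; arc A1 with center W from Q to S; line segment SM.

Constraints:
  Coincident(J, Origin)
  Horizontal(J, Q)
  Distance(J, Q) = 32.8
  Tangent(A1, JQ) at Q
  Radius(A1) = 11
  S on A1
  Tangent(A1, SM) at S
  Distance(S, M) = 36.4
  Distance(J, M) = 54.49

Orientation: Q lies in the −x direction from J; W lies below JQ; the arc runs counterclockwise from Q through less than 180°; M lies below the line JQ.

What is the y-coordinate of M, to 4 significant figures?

-48.27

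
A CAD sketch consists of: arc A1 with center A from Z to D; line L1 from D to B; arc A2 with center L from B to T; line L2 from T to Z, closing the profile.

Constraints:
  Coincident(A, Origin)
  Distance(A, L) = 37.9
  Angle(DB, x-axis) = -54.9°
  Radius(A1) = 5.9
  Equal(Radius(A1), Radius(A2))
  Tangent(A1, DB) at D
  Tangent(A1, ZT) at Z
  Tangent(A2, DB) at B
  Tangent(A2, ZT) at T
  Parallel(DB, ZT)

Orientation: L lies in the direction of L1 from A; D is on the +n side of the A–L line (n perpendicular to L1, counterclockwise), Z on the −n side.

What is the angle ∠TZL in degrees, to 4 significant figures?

8.848°

The slot axis is L1's direction at -54.9°, so u = (cos -54.9°, sin -54.9°) = (0.5750, -0.8181) and n = (−sin -54.9°, cos -54.9°) = (0.8181, 0.5750). A is at the origin and L lies 37.9 along u from A, so L = 37.9·u = (21.79, -31.01). Tangency of A1 to both parallel lines with radius 5.9 puts D and Z at A ± 5.9·n: D = (4.827, 3.393), Z = (-4.827, -3.393). Equal radii place B and T the same way about L: B = L + 5.9·n = (26.62, -27.62), T = L − 5.9·n = (16.97, -34.40). Then cos ∠TZL = ZT·ZL / (|ZT||ZL|), giving 8.848°.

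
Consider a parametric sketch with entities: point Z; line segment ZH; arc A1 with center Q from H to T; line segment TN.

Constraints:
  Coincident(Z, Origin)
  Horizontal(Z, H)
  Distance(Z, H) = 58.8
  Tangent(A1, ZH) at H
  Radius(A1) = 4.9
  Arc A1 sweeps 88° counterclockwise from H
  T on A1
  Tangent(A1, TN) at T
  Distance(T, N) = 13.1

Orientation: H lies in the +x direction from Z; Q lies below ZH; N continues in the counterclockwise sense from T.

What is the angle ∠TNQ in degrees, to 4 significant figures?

20.51°

Z is at the origin; Z and H share the same y with |ZH| = 58.8 and H on the +x side, so H = (58.80, 0.000). Since A1 is tangent to ZH there, QH ⟂ ZH, so Q = H + (0, -4.9) = (58.80, -4.900). On A1, H sits at bearing 90° from Q; an 88° counterclockwise sweep puts T at bearing 178°, so T = Q + 4.9·(cos 178°, sin 178°) = (53.90, -4.729). Tangency of A1 to TN means the radius QT is perpendicular to TN, so TN runs along (−sin 178°, cos 178°); with |TN| = 13.1, N = (53.45, -17.82). Then cos ∠TNQ = NT·NQ / (|NT||NQ|), giving 20.51°.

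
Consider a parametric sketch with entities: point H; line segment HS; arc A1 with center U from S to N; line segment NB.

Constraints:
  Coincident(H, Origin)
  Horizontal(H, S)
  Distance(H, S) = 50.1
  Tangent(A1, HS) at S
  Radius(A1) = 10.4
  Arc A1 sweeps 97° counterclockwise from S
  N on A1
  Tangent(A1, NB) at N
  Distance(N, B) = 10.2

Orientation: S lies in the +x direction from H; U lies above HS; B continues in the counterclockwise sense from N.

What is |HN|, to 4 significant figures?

61.54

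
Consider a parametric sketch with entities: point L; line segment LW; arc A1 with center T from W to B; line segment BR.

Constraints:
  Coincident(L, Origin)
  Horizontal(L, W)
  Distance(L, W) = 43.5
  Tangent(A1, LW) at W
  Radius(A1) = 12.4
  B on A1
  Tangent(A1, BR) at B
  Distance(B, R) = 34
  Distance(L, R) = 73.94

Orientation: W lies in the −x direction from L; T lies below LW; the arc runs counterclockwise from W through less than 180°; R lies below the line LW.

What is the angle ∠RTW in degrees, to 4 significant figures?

155.8°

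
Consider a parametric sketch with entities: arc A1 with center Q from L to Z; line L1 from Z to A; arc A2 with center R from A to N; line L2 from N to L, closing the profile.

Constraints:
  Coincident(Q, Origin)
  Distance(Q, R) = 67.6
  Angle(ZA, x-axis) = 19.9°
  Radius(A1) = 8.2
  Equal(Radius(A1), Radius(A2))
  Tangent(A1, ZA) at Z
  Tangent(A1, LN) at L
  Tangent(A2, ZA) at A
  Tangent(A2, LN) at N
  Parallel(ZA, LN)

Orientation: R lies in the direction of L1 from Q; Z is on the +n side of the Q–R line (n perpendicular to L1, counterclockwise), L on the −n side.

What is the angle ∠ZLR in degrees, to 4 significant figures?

83.08°

Q is at the origin and R lies 67.6 along u from Q, so R = 67.6·u = (63.56, 23.01). Tangency of A1 to both parallel lines with radius 8.2 puts Z and L at Q ± 8.2·n: Z = (-2.791, 7.710), L = (2.791, -7.710). Then cos ∠ZLR = LZ·LR / (|LZ||LR|), giving 83.08°.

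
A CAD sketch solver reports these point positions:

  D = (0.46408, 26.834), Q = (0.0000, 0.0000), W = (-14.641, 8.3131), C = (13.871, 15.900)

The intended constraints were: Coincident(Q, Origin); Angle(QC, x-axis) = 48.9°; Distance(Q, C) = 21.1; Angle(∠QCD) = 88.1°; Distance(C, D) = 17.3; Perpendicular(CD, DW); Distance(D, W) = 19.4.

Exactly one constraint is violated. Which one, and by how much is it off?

Distance(D, W) = 19.4 — off by 4.50.

Q = (0.00, 0.00) ✓; QC at 48.90° ✓; |QC| = 21.10 ✓; ∠QCD = 88.10° ✓; |CD| = 17.30 ✓; ∠(CD, DW) = 90.00° ✓; |DW| = 23.90 ✗.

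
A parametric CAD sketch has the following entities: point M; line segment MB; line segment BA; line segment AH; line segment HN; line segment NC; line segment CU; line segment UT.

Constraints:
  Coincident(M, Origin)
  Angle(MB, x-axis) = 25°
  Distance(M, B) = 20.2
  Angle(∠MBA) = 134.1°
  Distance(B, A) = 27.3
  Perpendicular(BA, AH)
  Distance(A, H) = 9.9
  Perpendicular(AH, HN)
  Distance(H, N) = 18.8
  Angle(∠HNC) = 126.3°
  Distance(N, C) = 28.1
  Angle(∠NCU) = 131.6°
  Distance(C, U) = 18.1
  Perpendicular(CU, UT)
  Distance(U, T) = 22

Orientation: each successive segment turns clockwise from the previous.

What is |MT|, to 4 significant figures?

51.01

M is at the origin; MB runs at 25.0° with length 20.2, so B = (18.31, 8.537). ∠MBA = 134.1° gives BA at -20.90° from the x-axis; with |BA| = 27.3, A = (43.81, -1.202). BA ⟂ AH, so AH runs at -110.9°; with |AH| = 9.9, H = (40.28, -10.45). AH is perpendicular to HN, so HN runs at 159.1°; with |HN| = 18.8, N = (22.72, -3.744). ∠HNC = 126.3° gives NC at 105.4° from the x-axis; with |NC| = 28.1, C = (15.25, 23.35). ∠NCU = 131.6° gives CU at 57.00° from the x-axis; with |CU| = 18.1, U = (25.11, 38.53). CU is perpendicular to UT, so UT runs at -33.00°; with |UT| = 22.0, T = (43.56, 26.54). Then |MT| = |T − M| = 51.01.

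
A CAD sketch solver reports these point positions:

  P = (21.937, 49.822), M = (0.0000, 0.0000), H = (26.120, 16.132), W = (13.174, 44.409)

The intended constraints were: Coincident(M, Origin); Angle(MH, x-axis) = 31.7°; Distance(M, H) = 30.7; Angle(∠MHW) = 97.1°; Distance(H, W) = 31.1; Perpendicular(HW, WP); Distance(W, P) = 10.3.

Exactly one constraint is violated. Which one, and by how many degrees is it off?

Perpendicular(HW, WP) — off by 7.10°.

M = (0.00, 0.00) ✓; MH at 31.70° ✓; |MH| = 30.70 ✓; ∠MHW = 97.10° ✓; |HW| = 31.10 ✓; ∠(HW, WP) = 82.90° ✗; |WP| = 10.30 ✓.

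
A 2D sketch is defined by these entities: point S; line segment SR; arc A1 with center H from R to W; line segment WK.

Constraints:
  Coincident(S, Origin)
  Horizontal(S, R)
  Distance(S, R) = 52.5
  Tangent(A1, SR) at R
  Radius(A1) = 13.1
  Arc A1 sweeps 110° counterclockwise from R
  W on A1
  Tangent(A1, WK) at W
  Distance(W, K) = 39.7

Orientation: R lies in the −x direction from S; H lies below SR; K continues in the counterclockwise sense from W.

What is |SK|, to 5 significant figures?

75.081

On A1, R sits at bearing 90° from H; a 110° counterclockwise sweep puts W at bearing 200°, so W = H + 13.1·(cos 200°, sin 200°) = (-64.810, -17.580). A1 meets WK tangentially, so HW is at right angles to WK, so WK runs along (−sin 200°, cos 200°); with |WK| = 39.7, K = (-51.232, -54.886). Then |SK| = |K − S| = 75.081.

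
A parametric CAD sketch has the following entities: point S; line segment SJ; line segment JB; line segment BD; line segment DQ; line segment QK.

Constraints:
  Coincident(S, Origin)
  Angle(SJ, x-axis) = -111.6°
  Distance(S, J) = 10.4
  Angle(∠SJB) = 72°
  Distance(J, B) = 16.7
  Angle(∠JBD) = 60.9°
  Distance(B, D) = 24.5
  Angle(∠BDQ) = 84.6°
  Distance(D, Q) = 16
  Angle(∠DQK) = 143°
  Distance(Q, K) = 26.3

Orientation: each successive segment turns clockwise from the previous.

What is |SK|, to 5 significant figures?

30.068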